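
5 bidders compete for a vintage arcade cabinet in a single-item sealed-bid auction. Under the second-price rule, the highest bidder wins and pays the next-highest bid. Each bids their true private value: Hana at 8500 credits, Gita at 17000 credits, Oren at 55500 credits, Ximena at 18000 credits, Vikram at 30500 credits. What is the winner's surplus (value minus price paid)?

Bids in descending order: Oren 55500 credits, then Vikram 30500 credits, then Ximena 18000 credits, then Gita 17000 credits, then Hana 8500 credits.
Oren wins with the top bid and pays the second-highest, 30500 credits.
Surplus = 55500 credits − 30500 credits = 25000 credits.

Surplus = 25000 credits.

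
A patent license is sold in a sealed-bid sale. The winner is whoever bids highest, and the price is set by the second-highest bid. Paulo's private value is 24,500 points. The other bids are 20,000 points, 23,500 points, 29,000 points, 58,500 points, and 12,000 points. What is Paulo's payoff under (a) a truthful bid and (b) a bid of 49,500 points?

(a) 0 points  (b) 0 points

The highest competing bid is 58,500 points.
Bidding truthfully at 24,500 points: the top bid is 58,500 points (a rival), so Paulo loses. Payoff = 0 points.
Bidding 49,500 points: the top bid is 58,500 points (a rival), so Paulo loses. Payoff = 0 points.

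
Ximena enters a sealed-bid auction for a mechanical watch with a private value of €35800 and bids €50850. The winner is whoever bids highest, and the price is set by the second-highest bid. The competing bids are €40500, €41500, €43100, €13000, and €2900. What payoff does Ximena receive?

Highest competing bid: €43100.
Ximena's bid €50850 is the highest overall, so Ximena wins and pays the second-highest bid, €43100.
Payoff = value − price = €35800 − €43100 = -€7300.
Overbidding won the item at a price above value — truthful bidding would have avoided this loss.

-€7300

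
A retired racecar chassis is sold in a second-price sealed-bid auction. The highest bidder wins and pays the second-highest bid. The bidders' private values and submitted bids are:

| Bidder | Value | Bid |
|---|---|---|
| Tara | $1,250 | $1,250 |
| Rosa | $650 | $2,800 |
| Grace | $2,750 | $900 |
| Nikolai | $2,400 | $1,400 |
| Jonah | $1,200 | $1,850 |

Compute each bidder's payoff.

Ranking the bids: Rosa $2,800, then Jonah $1,850, then Nikolai $1,400, then Tara $1,250, then Grace $900.
Rosa has the top bid and wins; the price is the second-highest bid, $1,850.
Rosa's payoff = $650 − $1,850 = -$1,200. All other bidders lose, so their payoff is 0.

Tara $0, Rosa -$1,200, Grace $0, Nikolai $0, Jonah $0.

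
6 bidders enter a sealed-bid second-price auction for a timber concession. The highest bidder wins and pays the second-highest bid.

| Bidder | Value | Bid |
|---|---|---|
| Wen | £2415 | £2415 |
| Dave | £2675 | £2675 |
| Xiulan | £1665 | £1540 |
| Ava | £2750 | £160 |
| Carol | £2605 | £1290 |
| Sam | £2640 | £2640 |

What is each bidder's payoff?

Sorted high to low: Dave £2675, then Sam £2640, then Wen £2415, then Xiulan £1540, then Carol £1290, then Ava £160.
Dave has the top bid and wins; the price is the second-highest bid, £2640.
Dave's payoff = £2675 − £2640 = £35. All other bidders lose, so their payoff is 0.

Payoffs: Wen £0, Dave £35, Xiulan £0, Ava £0, Carol £0, Sam £0.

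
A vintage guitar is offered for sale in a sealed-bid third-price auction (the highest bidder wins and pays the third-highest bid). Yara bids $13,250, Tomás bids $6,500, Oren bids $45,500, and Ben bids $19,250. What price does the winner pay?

$13,250

Ranking the bids: Oren $45,500; Ben $19,250; Yara $13,250; Tomás $6,500.
Oren is the highest bidder, so Oren wins.
Under the third-price rule, the price is the third-highest bid: $13,250.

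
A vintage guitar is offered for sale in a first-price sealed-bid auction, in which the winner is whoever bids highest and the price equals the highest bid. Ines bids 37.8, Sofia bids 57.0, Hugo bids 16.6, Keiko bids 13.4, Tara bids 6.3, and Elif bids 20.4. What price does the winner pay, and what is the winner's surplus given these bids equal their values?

Bids in descending order: Sofia 57.0, then Ines 37.8, then Elif 20.4, then Hugo 16.6, then Keiko 13.4, then Tara 6.3.
Sofia is the highest bidder, so Sofia wins.
Under the first-price rule, the price is the highest bid: 57.0.
Surplus = 57.0 − 57.0 = 0.0.

Price 57.0; surplus 0.0.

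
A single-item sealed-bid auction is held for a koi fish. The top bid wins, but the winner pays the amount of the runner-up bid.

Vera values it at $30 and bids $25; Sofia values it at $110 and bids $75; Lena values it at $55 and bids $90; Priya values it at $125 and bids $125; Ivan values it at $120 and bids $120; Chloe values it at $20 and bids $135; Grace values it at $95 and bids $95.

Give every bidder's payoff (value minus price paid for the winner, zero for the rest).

Payoffs: Vera $0, Sofia $0, Lena $0, Priya $0, Ivan $0, Chloe -$105, Grace $0.

Ranking the bids: Chloe $135 > Priya $125 > Ivan $120 > Grace $95 > Lena $90 > Sofia $75 > Vera $25.
Chloe has the top bid and wins; the price is the second-highest bid, $125.
Chloe's payoff = $20 − $125 = -$105. All other bidders lose, so their payoff is 0.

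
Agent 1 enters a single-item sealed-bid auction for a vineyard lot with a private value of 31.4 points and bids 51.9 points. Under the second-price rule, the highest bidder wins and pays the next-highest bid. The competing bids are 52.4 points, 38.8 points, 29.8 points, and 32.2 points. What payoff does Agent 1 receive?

The bidder's payoff: 0.0 points.

Highest competing bid: 52.4 points.
Agent 1's bid 51.9 points is not the highest, so Agent 1 loses, pays nothing, and earns zero payoff.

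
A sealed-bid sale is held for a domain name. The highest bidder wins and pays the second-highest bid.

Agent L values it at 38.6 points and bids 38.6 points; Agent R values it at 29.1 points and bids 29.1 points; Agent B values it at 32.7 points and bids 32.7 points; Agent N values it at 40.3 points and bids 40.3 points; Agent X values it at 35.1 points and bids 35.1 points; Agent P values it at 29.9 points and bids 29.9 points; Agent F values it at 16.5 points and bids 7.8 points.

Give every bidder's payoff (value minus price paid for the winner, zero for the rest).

Payoffs: Agent L 0.0 points, Agent R 0.0 points, Agent B 0.0 points, Agent N 1.7 points, Agent X 0.0 points, Agent P 0.0 points, Agent F 0.0 points.

Sorted high to low: Agent N 40.3 points; Agent L 38.6 points; Agent X 35.1 points; Agent B 32.7 points; Agent P 29.9 points; Agent R 29.1 points; Agent F 7.8 points.
Agent N has the top bid and wins; the price is the second-highest bid, 38.6 points.
Agent N's payoff = 40.3 points − 38.6 points = 1.7 points. All other bidders lose, so their payoff is 0.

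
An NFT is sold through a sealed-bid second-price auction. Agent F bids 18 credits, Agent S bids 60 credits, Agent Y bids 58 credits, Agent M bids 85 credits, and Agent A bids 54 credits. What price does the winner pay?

60 credits

Bids in descending order: Agent M 85 credits, then Agent S 60 credits, then Agent Y 58 credits, then Agent A 54 credits, then Agent F 18 credits.
Agent M has the highest bid, so Agent M wins.
The second-highest bid is 60 credits, so that is what Agent M pays.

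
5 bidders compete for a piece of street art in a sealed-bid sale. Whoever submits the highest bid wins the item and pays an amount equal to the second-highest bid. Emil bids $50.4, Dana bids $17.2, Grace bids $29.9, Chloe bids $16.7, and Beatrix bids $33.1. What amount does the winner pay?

$33.1

Ranking the bids: Emil $50.4 > Beatrix $33.1 > Grace $29.9 > Dana $17.2 > Chloe $16.7.
Emil has the highest bid, so Emil wins.
The second-highest bid is $33.1, so that is what Emil pays.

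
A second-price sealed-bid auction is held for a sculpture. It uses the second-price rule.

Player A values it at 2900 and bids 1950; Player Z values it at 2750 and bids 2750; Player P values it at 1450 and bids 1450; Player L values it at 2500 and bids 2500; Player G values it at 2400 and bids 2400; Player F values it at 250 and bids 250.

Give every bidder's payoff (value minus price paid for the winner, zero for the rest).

Sorted high to low: Player Z 2750; Player L 2500; Player G 2400; Player A 1950; Player P 1450; Player F 250.
Player Z has the top bid and wins; the price is the second-highest bid, 2500.
Player Z's payoff = 2750 − 2500 = 250. All other bidders lose, so their payoff is 0.

Player A 0, Player Z 250, Player P 0, Player L 0, Player G 0, Player F 0.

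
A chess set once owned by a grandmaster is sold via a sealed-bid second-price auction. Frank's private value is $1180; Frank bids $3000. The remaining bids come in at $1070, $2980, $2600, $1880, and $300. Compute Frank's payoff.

Highest competing bid: $2980.
Frank's bid $3000 is the highest overall, so Frank wins and pays the second-highest bid, $2980.
Payoff = value − price = $1180 − $2980 = -$1800.

-$1800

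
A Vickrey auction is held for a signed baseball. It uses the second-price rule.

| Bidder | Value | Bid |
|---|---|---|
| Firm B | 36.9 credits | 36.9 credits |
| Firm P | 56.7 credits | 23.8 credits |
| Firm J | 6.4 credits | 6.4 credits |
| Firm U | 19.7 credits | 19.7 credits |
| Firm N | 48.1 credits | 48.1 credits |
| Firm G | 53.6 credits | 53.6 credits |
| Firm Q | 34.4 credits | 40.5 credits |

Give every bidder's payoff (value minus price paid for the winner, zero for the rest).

Firm B 0.0 credits, Firm P 0.0 credits, Firm J 0.0 credits, Firm U 0.0 credits, Firm N 0.0 credits, Firm G 5.5 credits, Firm Q 0.0 credits.

Ordered from highest: Firm G 53.6 credits, then Firm N 48.1 credits, then Firm Q 40.5 credits, then Firm B 36.9 credits, then Firm P 23.8 credits, then Firm U 19.7 credits, then Firm J 6.4 credits.
Firm G has the top bid and wins; the price is the second-highest bid, 48.1 credits.
Firm G's payoff = 53.6 credits − 48.1 credits = 5.5 credits. All other bidders lose, so their payoff is 0.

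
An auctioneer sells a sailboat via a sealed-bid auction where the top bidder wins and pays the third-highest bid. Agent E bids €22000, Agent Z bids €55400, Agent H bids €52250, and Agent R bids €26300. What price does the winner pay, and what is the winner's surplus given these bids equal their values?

Bids in descending order: Agent Z €55400; Agent H €52250; Agent R €26300; Agent E €22000.
Agent Z is the highest bidder, so Agent Z wins.
Under the third-price rule, the price is the third-highest bid: €26300.
Surplus = €55400 − €26300 = €29100.

The winner pays €26300 for a surplus of €29100.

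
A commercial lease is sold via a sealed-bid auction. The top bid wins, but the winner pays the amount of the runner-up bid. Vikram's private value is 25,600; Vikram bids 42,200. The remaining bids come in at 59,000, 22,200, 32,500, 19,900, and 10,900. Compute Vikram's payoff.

0

Highest competing bid: 59,000.
Vikram's bid 42,200 is not the highest, so Vikram loses, pays nothing, and earns zero payoff.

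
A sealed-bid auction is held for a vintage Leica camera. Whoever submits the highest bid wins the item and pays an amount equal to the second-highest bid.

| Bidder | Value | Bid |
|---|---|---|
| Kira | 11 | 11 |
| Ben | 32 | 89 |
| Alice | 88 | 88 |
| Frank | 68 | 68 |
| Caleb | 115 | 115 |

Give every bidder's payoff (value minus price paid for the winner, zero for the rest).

Payoffs: Kira 0, Ben 0, Alice 0, Frank 0, Caleb 26.

Ordered from highest: Caleb 115; Ben 89; Alice 88; Frank 68; Kira 11.
Caleb has the top bid and wins; the price is the second-highest bid, 89.
Caleb's payoff = 115 − 89 = 26. All other bidders lose, so their payoff is 0.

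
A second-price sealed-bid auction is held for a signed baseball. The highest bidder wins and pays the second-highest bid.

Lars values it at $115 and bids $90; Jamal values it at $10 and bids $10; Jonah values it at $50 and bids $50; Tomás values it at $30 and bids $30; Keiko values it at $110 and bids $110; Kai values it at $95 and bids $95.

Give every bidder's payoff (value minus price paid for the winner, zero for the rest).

Lars $0, Jamal $0, Jonah $0, Tomás $0, Keiko $15, Kai $0.

Sorted high to low: Keiko $110; Kai $95; Lars $90; Jonah $50; Tomás $30; Jamal $10.
Keiko has the top bid and wins; the price is the second-highest bid, $95.
Keiko's payoff = $110 − $95 = $15. All other bidders lose, so their payoff is 0.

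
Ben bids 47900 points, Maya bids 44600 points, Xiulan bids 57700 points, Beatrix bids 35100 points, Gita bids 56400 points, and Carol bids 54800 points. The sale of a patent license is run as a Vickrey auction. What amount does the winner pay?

Ordered from highest: Xiulan 57700 points; Gita 56400 points; Carol 54800 points; Ben 47900 points; Maya 44600 points; Beatrix 35100 points.
Xiulan has the highest bid, so Xiulan wins.
The second-highest bid is 56400 points, so that is what Xiulan pays.

56400 points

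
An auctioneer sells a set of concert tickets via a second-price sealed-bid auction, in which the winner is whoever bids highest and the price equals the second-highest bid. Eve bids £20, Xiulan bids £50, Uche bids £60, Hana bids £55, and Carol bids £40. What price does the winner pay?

£55

Ranking the bids: Uche £60; Hana £55; Xiulan £50; Carol £40; Eve £20.
Uche is the highest bidder, so Uche wins.
Under the second-price rule, the price is the second-highest bid: £55.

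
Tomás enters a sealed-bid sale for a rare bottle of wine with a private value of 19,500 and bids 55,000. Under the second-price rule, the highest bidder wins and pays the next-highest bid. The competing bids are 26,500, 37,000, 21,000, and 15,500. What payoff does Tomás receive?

Payoff = -17,500.

Highest competing bid: 37,000.
Tomás's bid 55,000 is the highest overall, so Tomás wins and pays the second-highest bid, 37,000.
Payoff = value − price = 19,500 − 37,000 = -17,500.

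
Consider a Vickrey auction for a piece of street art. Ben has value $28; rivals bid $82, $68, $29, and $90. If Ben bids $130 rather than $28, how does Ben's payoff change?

Change in payoff: -$62.

The highest competing bid is $90.
Bidding truthfully at $28: the top bid is $90 (a rival), so Ben loses. Payoff = $0.
Bidding $130: Ben has the top bid, wins, and pays the second-highest bid $90. Payoff = $28 − $90 = -$62.
Change = -$62 − $0 = -$62.
This is the dominant-strategy logic: truthful bidding weakly beats any alternative.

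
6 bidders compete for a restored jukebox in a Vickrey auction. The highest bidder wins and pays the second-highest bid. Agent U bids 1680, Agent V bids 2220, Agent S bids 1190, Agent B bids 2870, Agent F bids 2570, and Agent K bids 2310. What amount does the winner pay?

2570

Ordered from highest: Agent B 2870 > Agent F 2570 > Agent K 2310 > Agent V 2220 > Agent U 1680 > Agent S 1190.
Agent B has the highest bid, so Agent B wins.
The second-highest bid is 2570, so that is what Agent B pays.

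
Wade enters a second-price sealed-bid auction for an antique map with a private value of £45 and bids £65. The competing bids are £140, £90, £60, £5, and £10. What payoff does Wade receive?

£0

Highest competing bid: £140.
Wade's bid £65 is not the highest, so Wade loses, pays nothing, and earns zero payoff.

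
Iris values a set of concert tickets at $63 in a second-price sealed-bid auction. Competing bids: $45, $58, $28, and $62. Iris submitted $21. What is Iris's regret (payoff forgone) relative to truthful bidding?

The highest competing bid is $62.
Bidding truthfully at $63: Iris has the top bid, wins, and pays the second-highest bid $62. Payoff = $63 − $62 = $1.
Bidding $21: the top bid is $62 (a rival), so Iris loses. Payoff = $0.
Regret = truthful payoff − actual payoff = $1 − $0 = $1.
Deviating from a truthful bid can only lose payoff in a second-price auction — never gain.

$1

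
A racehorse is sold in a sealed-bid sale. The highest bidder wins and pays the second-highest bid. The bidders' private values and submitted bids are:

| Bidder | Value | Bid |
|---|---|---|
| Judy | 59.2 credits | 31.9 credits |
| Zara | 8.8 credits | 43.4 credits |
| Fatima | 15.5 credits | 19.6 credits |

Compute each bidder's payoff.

Judy 0.0 credits, Zara -23.1 credits, Fatima 0.0 credits.

Bids in descending order: Zara 43.4 credits; Judy 31.9 credits; Fatima 19.6 credits.
Zara has the top bid and wins; the price is the second-highest bid, 31.9 credits.
Zara's payoff = 8.8 credits − 31.9 credits = -23.1 credits. All other bidders lose, so their payoff is 0.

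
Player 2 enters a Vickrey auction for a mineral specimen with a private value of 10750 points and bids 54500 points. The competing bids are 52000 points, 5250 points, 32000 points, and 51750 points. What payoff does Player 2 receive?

-41250 points

Highest competing bid: 52000 points.
Player 2's bid 54500 points is the highest overall, so Player 2 wins and pays the second-highest bid, 52000 points.
Payoff = value − price = 10750 points − 52000 points = -41250 points.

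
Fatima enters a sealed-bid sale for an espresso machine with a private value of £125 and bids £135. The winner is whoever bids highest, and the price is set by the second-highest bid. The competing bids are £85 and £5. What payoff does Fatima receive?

Highest competing bid: £85.
Fatima's bid £135 is the highest overall, so Fatima wins and pays the second-highest bid, £85.
Payoff = value − price = £125 − £85 = £40.

Fatima's payoff: £40.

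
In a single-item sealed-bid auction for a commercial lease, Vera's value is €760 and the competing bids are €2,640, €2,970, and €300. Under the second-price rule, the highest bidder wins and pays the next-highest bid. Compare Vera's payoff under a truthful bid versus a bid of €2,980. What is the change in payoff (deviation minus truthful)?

The highest competing bid is €2,970.
Bidding truthfully at €760: the top bid is €2,970 (a rival), so Vera loses. Payoff = €0.
Bidding €2,980: Vera has the top bid, wins, and pays the second-highest bid €2,970. Payoff = €760 − €2,970 = -€2,210.
Change = -€2,210 − €0 = -€2,210.
Deviating from a truthful bid can only lose payoff in a second-price auction — never gain.

Change in payoff: -€2,210.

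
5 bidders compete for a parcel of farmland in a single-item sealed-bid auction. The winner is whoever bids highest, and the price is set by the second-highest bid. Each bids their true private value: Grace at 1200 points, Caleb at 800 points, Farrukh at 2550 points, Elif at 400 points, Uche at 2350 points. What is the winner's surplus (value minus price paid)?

Ranking the bids: Farrukh 2550 points; Uche 2350 points; Grace 1200 points; Caleb 800 points; Elif 400 points.
Farrukh wins with the top bid and pays the second-highest, 2350 points.
Surplus = 2550 points − 2350 points = 200 points.

Winner's surplus: 200 points.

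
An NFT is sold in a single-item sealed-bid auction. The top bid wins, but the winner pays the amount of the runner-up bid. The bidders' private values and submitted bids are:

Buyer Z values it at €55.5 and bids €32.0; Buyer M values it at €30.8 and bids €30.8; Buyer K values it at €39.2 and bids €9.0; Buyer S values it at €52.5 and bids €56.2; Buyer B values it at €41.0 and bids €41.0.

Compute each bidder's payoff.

Ordered from highest: Buyer S €56.2 > Buyer B €41.0 > Buyer Z €32.0 > Buyer M €30.8 > Buyer K €9.0.
Buyer S has the top bid and wins; the price is the second-highest bid, €41.0.
Buyer S's payoff = €52.5 − €41.0 = €11.5. All other bidders lose, so their payoff is 0.

Payoffs: Buyer Z €0.0, Buyer M €0.0, Buyer K €0.0, Buyer S €11.5, Buyer B €0.0.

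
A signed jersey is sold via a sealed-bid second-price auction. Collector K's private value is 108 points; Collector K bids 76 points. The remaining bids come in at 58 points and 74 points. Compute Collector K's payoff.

Highest competing bid: 74 points.
Collector K's bid 76 points is the highest overall, so Collector K wins and pays the second-highest bid, 74 points.
Payoff = value − price = 108 points − 74 points = 34 points.

34 points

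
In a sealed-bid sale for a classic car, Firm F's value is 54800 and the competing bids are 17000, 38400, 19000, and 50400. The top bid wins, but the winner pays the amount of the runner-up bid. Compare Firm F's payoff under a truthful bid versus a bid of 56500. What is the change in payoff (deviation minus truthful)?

Change in payoff: 0.

The highest competing bid is 50400.
Bidding truthfully at 54800: Firm F has the top bid, wins, and pays the second-highest bid 50400. Payoff = 54800 − 50400 = 4400.
Bidding 56500: Firm F has the top bid, wins, and pays the second-highest bid 50400. Payoff = 54800 − 50400 = 4400.
Change = 4400 − 4400 = 0.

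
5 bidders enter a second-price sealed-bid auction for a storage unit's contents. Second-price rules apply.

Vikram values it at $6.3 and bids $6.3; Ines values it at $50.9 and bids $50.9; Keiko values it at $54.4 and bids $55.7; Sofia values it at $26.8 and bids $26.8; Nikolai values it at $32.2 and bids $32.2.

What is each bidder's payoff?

Payoffs: Vikram $0.0, Ines $0.0, Keiko $3.5, Sofia $0.0, Nikolai $0.0.

Sorted high to low: Keiko $55.7 > Ines $50.9 > Nikolai $32.2 > Sofia $26.8 > Vikram $6.3.
Keiko has the top bid and wins; the price is the second-highest bid, $50.9.
Keiko's payoff = $54.4 − $50.9 = $3.5. All other bidders lose, so their payoff is 0.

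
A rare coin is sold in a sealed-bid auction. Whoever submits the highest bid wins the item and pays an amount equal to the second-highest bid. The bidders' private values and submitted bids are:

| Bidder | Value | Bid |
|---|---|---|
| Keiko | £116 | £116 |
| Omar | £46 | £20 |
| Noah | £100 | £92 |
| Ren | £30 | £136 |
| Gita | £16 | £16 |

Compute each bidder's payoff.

Ranking the bids: Ren £136, then Keiko £116, then Noah £92, then Omar £20, then Gita £16.
Ren has the top bid and wins; the price is the second-highest bid, £116.
Ren's payoff = £30 − £116 = -£86. All other bidders lose, so their payoff is 0.

Keiko £0, Omar £0, Noah £0, Ren -£86, Gita £0.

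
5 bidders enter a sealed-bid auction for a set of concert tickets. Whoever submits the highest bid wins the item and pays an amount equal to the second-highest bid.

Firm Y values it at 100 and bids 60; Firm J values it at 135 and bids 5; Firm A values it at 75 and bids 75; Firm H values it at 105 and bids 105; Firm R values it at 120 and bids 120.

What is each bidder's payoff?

Sorted high to low: Firm R 120, then Firm H 105, then Firm A 75, then Firm Y 60, then Firm J 5.
Firm R has the top bid and wins; the price is the second-highest bid, 105.
Firm R's payoff = 120 − 105 = 15. All other bidders lose, so their payoff is 0.

Firm Y 0, Firm J 0, Firm A 0, Firm H 0, Firm R 15.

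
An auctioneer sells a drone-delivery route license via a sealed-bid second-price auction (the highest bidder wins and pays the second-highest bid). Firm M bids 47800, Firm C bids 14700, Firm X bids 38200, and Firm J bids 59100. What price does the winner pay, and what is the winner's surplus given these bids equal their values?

Bids in descending order: Firm J 59100 > Firm M 47800 > Firm X 38200 > Firm C 14700.
Firm J is the highest bidder, so Firm J wins.
Under the second-price rule, the price is the second-highest bid: 47800.
Surplus = 59100 − 47800 = 11300.

Price 47800; surplus 11300.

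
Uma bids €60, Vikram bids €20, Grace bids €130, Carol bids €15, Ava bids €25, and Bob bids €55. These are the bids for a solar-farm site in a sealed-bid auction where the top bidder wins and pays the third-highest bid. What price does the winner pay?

Price paid: €55.

Sorted high to low: Grace €130, then Uma €60, then Bob €55, then Ava €25, then Vikram €20, then Carol €15.
Grace is the highest bidder, so Grace wins.
Under the third-price rule, the price is the third-highest bid: €55.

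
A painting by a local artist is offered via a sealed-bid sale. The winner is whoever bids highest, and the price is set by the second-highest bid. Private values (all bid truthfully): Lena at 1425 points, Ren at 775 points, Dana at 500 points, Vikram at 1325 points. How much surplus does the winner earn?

Bids in descending order: Lena 1425 points; Vikram 1325 points; Ren 775 points; Dana 500 points.
Lena wins with the top bid and pays the second-highest, 1325 points.
Surplus = 1425 points − 1325 points = 100 points.

Winner's surplus: 100 points.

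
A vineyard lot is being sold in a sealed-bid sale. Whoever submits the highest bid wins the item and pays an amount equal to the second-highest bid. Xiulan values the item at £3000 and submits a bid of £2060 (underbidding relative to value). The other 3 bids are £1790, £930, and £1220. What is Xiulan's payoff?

Payoff = £1210.

Highest competing bid: £1790.
Xiulan's bid £2060 is the highest overall, so Xiulan wins and pays the second-highest bid, £1790.
Payoff = value − price = £3000 − £1790 = £1210.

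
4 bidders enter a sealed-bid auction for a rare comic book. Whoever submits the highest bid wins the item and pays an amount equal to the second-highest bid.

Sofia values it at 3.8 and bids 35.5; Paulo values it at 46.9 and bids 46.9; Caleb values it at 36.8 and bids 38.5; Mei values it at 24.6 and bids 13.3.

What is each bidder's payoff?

Ordered from highest: Paulo 46.9, then Caleb 38.5, then Sofia 35.5, then Mei 13.3.
Paulo has the top bid and wins; the price is the second-highest bid, 38.5.
Paulo's payoff = 46.9 − 38.5 = 8.4. All other bidders lose, so their payoff is 0.

Payoffs: Sofia 0.0, Paulo 8.4, Caleb 0.0, Mei 0.0.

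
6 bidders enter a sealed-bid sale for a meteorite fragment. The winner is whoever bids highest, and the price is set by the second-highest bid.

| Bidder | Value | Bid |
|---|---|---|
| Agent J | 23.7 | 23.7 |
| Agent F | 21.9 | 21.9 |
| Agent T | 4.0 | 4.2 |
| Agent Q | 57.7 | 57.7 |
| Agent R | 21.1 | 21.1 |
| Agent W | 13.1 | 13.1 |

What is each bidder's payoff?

Payoffs: Agent J 0.0, Agent F 0.0, Agent T 0.0, Agent Q 34.0, Agent R 0.0, Agent W 0.0.

Sorted high to low: Agent Q 57.7 > Agent J 23.7 > Agent F 21.9 > Agent R 21.1 > Agent W 13.1 > Agent T 4.2.
Agent Q has the top bid and wins; the price is the second-highest bid, 23.7.
Agent Q's payoff = 57.7 − 23.7 = 34.0. All other bidders lose, so their payoff is 0.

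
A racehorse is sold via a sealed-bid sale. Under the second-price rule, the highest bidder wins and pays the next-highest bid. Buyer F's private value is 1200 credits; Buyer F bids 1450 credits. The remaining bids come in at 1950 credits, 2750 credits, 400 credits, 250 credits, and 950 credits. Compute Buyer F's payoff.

0 credits

Highest competing bid: 2750 credits.
Buyer F's bid 1450 credits is not the highest, so Buyer F loses, pays nothing, and earns zero payoff.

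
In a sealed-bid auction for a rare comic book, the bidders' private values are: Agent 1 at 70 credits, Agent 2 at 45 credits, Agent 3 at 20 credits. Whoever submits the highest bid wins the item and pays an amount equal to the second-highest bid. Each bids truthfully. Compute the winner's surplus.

25 credits

Bids in descending order: Agent 1 70 credits, then Agent 2 45 credits, then Agent 3 20 credits.
Agent 1 wins with the top bid and pays the second-highest, 45 credits.
Surplus = 70 credits − 45 credits = 25 credits.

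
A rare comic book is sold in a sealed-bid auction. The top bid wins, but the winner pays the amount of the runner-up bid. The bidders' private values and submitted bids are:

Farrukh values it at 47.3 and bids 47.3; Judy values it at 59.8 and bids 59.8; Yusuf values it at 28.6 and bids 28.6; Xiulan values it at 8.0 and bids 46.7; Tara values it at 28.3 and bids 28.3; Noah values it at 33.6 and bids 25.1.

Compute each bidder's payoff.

Payoffs: Farrukh 0.0, Judy 12.5, Yusuf 0.0, Xiulan 0.0, Tara 0.0, Noah 0.0.

Ranking the bids: Judy 59.8, then Farrukh 47.3, then Xiulan 46.7, then Yusuf 28.6, then Tara 28.3, then Noah 25.1.
Judy has the top bid and wins; the price is the second-highest bid, 47.3.
Judy's payoff = 59.8 − 47.3 = 12.5. All other bidders lose, so their payoff is 0.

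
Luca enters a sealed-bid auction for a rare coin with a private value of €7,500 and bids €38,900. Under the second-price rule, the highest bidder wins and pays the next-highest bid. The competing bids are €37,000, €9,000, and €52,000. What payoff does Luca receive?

Highest competing bid: €52,000.
Luca's bid €38,900 is not the highest, so Luca loses, pays nothing, and earns zero payoff.

€0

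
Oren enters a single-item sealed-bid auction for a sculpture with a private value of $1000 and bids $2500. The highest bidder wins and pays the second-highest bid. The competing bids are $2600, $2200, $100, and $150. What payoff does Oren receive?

Highest competing bid: $2600.
Oren's bid $2500 is not the highest, so Oren loses, pays nothing, and earns zero payoff.

Oren's payoff: $0.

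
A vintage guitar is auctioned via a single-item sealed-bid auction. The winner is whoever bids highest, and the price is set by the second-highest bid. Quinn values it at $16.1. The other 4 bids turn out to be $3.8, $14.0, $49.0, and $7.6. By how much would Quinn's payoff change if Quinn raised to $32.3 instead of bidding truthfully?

Change in payoff: $0.0.

The highest competing bid is $49.0.
Bidding truthfully at $16.1: the top bid is $49.0 (a rival), so Quinn loses. Payoff = $0.0.
Bidding $32.3: the top bid is $49.0 (a rival), so Quinn loses. Payoff = $0.0.
Change = $0.0 − $0.0 = $0.0.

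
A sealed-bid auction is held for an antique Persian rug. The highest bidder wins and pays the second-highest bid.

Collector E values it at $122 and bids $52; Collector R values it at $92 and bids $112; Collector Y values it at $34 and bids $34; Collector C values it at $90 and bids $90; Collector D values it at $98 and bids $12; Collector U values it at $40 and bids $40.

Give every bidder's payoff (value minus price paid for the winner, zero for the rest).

Payoffs: Collector E $0, Collector R $2, Collector Y $0, Collector C $0, Collector D $0, Collector U $0.

Sorted high to low: Collector R $112; Collector C $90; Collector E $52; Collector U $40; Collector Y $34; Collector D $12.
Collector R has the top bid and wins; the price is the second-highest bid, $90.
Collector R's payoff = $92 − $90 = $2. All other bidders lose, so their payoff is 0.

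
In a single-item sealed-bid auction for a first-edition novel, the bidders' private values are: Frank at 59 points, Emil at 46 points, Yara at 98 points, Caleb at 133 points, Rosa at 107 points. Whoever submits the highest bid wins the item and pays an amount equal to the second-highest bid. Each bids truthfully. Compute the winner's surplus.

Surplus = 26 points.

Sorted high to low: Caleb 133 points > Rosa 107 points > Yara 98 points > Frank 59 points > Emil 46 points.
Caleb wins with the top bid and pays the second-highest, 107 points.
Surplus = 133 points − 107 points = 26 points.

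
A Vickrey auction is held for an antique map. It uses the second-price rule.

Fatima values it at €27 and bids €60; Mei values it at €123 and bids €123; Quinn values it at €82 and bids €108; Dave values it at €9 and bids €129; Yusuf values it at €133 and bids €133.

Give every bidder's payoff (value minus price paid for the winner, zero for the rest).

Ranking the bids: Yusuf €133 > Dave €129 > Mei €123 > Quinn €108 > Fatima €60.
Yusuf has the top bid and wins; the price is the second-highest bid, €129.
Yusuf's payoff = €133 − €129 = €4. All other bidders lose, so their payoff is 0.

Payoffs: Fatima €0, Mei €0, Quinn €0, Dave €0, Yusuf €4.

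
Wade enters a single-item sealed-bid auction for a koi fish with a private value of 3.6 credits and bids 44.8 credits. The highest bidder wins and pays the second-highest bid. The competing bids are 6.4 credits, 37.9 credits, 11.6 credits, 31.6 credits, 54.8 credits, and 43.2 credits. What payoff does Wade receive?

Highest competing bid: 54.8 credits.
Wade's bid 44.8 credits is not the highest, so Wade loses, pays nothing, and earns zero payoff.

Wade's payoff: 0.0 credits.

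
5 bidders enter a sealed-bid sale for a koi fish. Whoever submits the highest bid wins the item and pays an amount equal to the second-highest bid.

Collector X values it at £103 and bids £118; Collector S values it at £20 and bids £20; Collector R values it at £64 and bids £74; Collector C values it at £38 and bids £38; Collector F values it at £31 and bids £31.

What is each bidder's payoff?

Payoffs: Collector X £29, Collector S £0, Collector R £0, Collector C £0, Collector F £0.

Sorted high to low: Collector X £118 > Collector R £74 > Collector C £38 > Collector F £31 > Collector S £20.
Collector X has the top bid and wins; the price is the second-highest bid, £74.
Collector X's payoff = £103 − £74 = £29. All other bidders lose, so their payoff is 0.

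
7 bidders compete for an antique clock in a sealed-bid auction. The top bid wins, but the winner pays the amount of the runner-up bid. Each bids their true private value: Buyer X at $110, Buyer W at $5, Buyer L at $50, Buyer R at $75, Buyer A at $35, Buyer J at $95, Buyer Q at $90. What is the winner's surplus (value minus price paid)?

Surplus = $15.

Ordered from highest: Buyer X $110, then Buyer J $95, then Buyer Q $90, then Buyer R $75, then Buyer L $50, then Buyer A $35, then Buyer W $5.
Buyer X wins with the top bid and pays the second-highest, $95.
Surplus = $110 − $95 = $15.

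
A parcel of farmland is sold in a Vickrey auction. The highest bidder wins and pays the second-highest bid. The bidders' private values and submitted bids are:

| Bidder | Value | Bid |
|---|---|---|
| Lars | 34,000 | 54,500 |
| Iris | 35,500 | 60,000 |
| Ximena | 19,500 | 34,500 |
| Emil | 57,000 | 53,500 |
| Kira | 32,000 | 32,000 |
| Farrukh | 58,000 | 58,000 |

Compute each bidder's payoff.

Payoffs: Lars 0, Iris -22,500, Ximena 0, Emil 0, Kira 0, Farrukh 0.

Bids in descending order: Iris 60,000 > Farrukh 58,000 > Lars 54,500 > Emil 53,500 > Ximena 34,500 > Kira 32,000.
Iris has the top bid and wins; the price is the second-highest bid, 58,000.
Iris's payoff = 35,500 − 58,000 = -22,500. All other bidders lose, so their payoff is 0.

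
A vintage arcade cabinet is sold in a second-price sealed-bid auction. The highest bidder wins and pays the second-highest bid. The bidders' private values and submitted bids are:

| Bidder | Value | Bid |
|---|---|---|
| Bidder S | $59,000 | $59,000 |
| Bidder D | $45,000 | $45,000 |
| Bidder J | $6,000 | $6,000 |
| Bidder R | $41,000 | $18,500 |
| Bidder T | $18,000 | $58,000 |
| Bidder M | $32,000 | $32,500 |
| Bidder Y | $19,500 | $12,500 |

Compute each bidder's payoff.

Payoffs: Bidder S $1,000, Bidder D $0, Bidder J $0, Bidder R $0, Bidder T $0, Bidder M $0, Bidder Y $0.

Ranking the bids: Bidder S $59,000 > Bidder T $58,000 > Bidder D $45,000 > Bidder M $32,500 > Bidder R $18,500 > Bidder Y $12,500 > Bidder J $6,000.
Bidder S has the top bid and wins; the price is the second-highest bid, $58,000.
Bidder S's payoff = $59,000 − $58,000 = $1,000. All other bidders lose, so their payoff is 0.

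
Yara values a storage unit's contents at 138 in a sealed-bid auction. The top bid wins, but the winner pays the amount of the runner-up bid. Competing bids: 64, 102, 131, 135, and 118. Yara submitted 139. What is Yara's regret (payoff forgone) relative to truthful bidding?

The highest competing bid is 135.
Bidding truthfully at 138: Yara has the top bid, wins, and pays the second-highest bid 135. Payoff = 138 − 135 = 3.
Bidding 139: Yara has the top bid, wins, and pays the second-highest bid 135. Payoff = 138 − 135 = 3.
Regret = truthful payoff − actual payoff = 3 − 3 = 0.
The bid only affects whether you win, not the price — here both bids land on the same side of the top rival bid, so the deviation is payoff-neutral.

Payoff forgone: 0.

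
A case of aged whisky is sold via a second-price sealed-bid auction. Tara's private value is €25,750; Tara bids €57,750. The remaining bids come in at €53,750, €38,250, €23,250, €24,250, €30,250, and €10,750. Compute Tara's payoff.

Highest competing bid: €53,750.
Tara's bid €57,750 is the highest overall, so Tara wins and pays the second-highest bid, €53,750.
Payoff = value − price = €25,750 − €53,750 = -€28,000.

Payoff = -€28,000.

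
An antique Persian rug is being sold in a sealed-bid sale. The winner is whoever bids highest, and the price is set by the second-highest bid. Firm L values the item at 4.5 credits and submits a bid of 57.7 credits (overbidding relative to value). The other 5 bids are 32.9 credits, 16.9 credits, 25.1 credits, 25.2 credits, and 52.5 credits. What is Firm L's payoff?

Highest competing bid: 52.5 credits.
Firm L's bid 57.7 credits is the highest overall, so Firm L wins and pays the second-highest bid, 52.5 credits.
Payoff = value − price = 4.5 credits − 52.5 credits = -48.0 credits.
Overbidding won the item at a price above value — truthful bidding would have avoided this loss.

-48.0 credits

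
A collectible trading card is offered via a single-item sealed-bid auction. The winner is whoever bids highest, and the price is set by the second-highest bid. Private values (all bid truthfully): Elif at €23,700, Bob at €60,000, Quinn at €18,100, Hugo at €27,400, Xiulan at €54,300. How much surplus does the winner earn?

Surplus = €5,700.

Sorted high to low: Bob €60,000; Xiulan €54,300; Hugo €27,400; Elif €23,700; Quinn €18,100.
Bob wins with the top bid and pays the second-highest, €54,300.
Surplus = €60,000 − €54,300 = €5,700.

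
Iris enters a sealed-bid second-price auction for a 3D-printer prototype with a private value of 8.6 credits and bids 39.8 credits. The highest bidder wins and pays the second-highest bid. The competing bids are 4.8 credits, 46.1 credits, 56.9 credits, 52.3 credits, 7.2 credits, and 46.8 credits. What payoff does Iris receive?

Payoff = 0.0 credits.

Highest competing bid: 56.9 credits.
Iris's bid 39.8 credits is not the highest, so Iris loses, pays nothing, and earns zero payoff.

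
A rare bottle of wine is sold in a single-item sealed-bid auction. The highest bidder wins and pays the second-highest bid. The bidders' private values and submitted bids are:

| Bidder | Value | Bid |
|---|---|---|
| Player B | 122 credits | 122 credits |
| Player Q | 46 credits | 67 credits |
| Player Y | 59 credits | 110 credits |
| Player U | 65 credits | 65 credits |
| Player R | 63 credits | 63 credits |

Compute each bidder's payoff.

Sorted high to low: Player B 122 credits, then Player Y 110 credits, then Player Q 67 credits, then Player U 65 credits, then Player R 63 credits.
Player B has the top bid and wins; the price is the second-highest bid, 110 credits.
Player B's payoff = 122 credits − 110 credits = 12 credits. All other bidders lose, so their payoff is 0.

Payoffs: Player B 12 credits, Player Q 0 credits, Player Y 0 credits, Player U 0 credits, Player R 0 credits.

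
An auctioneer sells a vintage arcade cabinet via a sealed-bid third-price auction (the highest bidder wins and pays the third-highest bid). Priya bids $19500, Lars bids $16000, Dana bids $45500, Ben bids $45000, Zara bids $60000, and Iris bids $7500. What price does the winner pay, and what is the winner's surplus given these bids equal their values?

Ordered from highest: Zara $60000; Dana $45500; Ben $45000; Priya $19500; Lars $16000; Iris $7500.
Zara is the highest bidder, so Zara wins.
Under the third-price rule, the price is the third-highest bid: $45000.
Surplus = $60000 − $45000 = $15000.

The winner pays $45000 for a surplus of $15000.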